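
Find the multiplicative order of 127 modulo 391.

88

Since 127 ∈ (Z/391Z)^×, its order divides φ(391) = φ(17·23) = (17−1)·(23−1) = 16·22 = 352 = 2^5 · 11.
Divisors of 352: 1, 2, 4, 8, 11, 16, 22, 32, 44, 88, 176, 352.
Evaluate successive powers at the divisors of 352:
127^1 ≡ 127
127^2 ≡ 98
127^4 ≡ 220
127^8 ≡ 307
127^11 ≡ 70
127^16 ≡ 18
127^22 ≡ 208
127^32 ≡ 324
127^44 ≡ 254
127^88 ≡ 1
The smallest such exponent is 88, so the order of 127 is 88.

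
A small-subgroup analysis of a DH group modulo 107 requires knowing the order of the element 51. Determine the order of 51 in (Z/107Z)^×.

By Lagrange's theorem, ord_107(51) divides φ(107) = 107 − 1 = 106 = 2 · 53.
Divisors of 106: 1, 2, 53, 106.
Test each divisor d:
51^1 ≡ 51 (mod 107)
51^2 ≡ 33 (mod 107)
51^53 ≡ 106 (mod 107)
51^106 ≡ 1 (mod 107) ✓
The smallest such exponent is 106, so the order of 51 is 106.

106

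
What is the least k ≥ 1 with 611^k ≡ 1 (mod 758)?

63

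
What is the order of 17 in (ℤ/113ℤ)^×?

112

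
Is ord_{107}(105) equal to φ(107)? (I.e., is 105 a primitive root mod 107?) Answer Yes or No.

No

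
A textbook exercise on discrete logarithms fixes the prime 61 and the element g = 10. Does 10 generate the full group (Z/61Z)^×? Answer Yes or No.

Yes

φ(61) = 61 − 1 = 60 = 2^2 · 3 · 5.
10 is a primitive root mod 61 iff 10^(φ(61)/q) ≢ 1 for every prime q | φ(61), i.e. q ∈ {2, 3, 5}.
10^30 ≡ 60 (mod 61)  [q = 2: ≢ 1 ✓]
10^20 ≡ 13 (mod 61)  [q = 3: ≢ 1 ✓]
10^12 ≡ 58 (mod 61)  [q = 5: ≢ 1 ✓]
All checks pass, so 10 has order 60 and is a primitive root modulo 61.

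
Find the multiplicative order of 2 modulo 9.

By Lagrange's theorem, ord_9(2) divides φ(9) = φ(3^2) = 3·(3−1) = 6 = 2 · 3.
Divisors of 6: 1, 2, 3, 6.
Evaluate successive powers at the divisors of 6:
2^1 ≡ 2
2^2 ≡ 4
2^3 ≡ 8
2^6 ≡ 1
The smallest such exponent is 6, so the order of 2 is 6.

6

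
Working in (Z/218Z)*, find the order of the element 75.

9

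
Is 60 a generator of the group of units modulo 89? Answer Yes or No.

Yes

φ(89) = 89 − 1 = 88 = 2^3 · 11.
An element g generates (Z/89Z)^× iff g^(88/q) ≢ 1 (mod 89) for each prime q ∈ {2, 11}.
60^44 ≡ 88 (mod 89)  [q = 2: ≢ 1 ✓]
60^8 ≡ 4 (mod 89)  [q = 11: ≢ 1 ✓]
Every test exponent gives a nontrivial residue, hence 60 generates the full group.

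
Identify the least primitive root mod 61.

2

φ(61) = 61 − 1 = 60 = 2^2 · 3 · 5.
Test candidates g = 2, 3, … against the prime factors q ∈ {2, 3, 5} of φ(61): g is a generator iff g^(60/q) ≢ 1 for every such q.
g = 2: 2^30 ≡ 60; 2^20 ≡ 47; 2^12 ≡ 9 — none is 1, so 2 is a primitive root.
The smallest primitive root modulo 61 is 2.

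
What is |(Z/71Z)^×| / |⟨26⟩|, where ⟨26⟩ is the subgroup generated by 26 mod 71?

5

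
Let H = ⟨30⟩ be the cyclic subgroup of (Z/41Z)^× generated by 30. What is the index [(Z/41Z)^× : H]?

1

The order of 30 must divide φ(41) = 41 − 1 = 40 = 2^3 · 5.
Divisors of 40: 1, 2, 4, 5, 8, 10, 20, 40.
Check 30^d mod 41 for each divisor in increasing order:
30^1 ≡ 30 (mod 41)
30^2 ≡ 39 (mod 41)
30^4 ≡ 4 (mod 41)
30^5 ≡ 38 (mod 41)
30^8 ≡ 16 (mod 41)
30^10 ≡ 9 (mod 41)
30^20 ≡ 40 (mod 41)
30^40 ≡ 1 (mod 41) ✓
So ord_41(30) = 40, hence |⟨30⟩| = 40.
The index is φ(41) / ord(30) = 40 / 40 = 1.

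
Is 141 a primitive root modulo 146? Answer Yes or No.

φ(146) = φ(2)·φ(73) = 1·72 = 72 = 2^3 · 3^2.
It suffices to check that the order of 141 is not a proper divisor of 72: compute 141^(72/q) for q ∈ {2, 3}.
141^36 ≡ 145 (mod 146)  [q = 2: ≢ 1 ✓]
141^24 ≡ 81 (mod 146)  [q = 3: ≢ 1 ✓]
All checks pass, so 141 has order 72 and is a primitive root modulo 146.

Yes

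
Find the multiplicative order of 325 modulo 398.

By Lagrange's theorem, ord_398(325) divides φ(398) = φ(2)·φ(199) = 1·198 = 198 = 2 · 3^2 · 11.
Divisors of 198: 1, 2, 3, 6, 9, 11, 18, 22, 33, 66, 99, 198.
Check 325^d mod 398 for each divisor in increasing order:
325^1 ≡ 325 (mod 398)
325^2 ≡ 155 (mod 398)
325^3 ≡ 227 (mod 398)
325^6 ≡ 187 (mod 398)
325^9 ≡ 261 (mod 398)
325^11 ≡ 257 (mod 398)
325^18 ≡ 63 (mod 398)
325^22 ≡ 379 (mod 398)
325^33 ≡ 291 (mod 398)
325^66 ≡ 305 (mod 398)
325^99 ≡ 1 (mod 398) ✓
The smallest such exponent is 99, so the order of 325 is 99.

99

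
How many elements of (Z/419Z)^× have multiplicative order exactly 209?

φ(419) = 419 − 1 = 418 = 2 · 11 · 19.
(Z/419Z)^× is cyclic (|G| = 418); a cyclic group of order m has exactly φ(d) elements of each order d | m, and none otherwise.
209 = 11 · 19 divides 418, and φ(209) = 180.

180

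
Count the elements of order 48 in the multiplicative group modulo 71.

φ(71) = 71 − 1 = 70 = 2 · 5 · 7.
Since (Z/71Z)^× is cyclic of order 70, the number of elements of order d is φ(d) when d | 70 and 0 otherwise.
Since 48 ∤ 70, the count is 0.

0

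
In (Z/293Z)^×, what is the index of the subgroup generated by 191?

ord(191) | φ(293) = 293 − 1 = 292 = 2^2 · 73.
Divisors of 292: 1, 2, 4, 73, 146, 292.
Evaluate successive powers at the divisors of 292:
191^1 ≡ 191
191^2 ≡ 149
191^4 ≡ 226
191^73 ≡ 1
So ord_293(191) = 73, hence |⟨191⟩| = 73.
[(Z/293Z)^× : ⟨191⟩] = 292/73 = 4.

4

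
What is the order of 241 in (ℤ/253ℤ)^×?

The order of 241 must divide φ(253) = φ(11·23) = (11−1)·(23−1) = 10·22 = 220 = 2^2 · 5 · 11.
Divisors of 220: 1, 2, 4, 5, 10, 11, 20, 22, 44, 55, 110, 220.
Compute 241^d (mod 253) for the divisors d until we hit 1:
241^1 ≡ 241 (mod 253)
241^2 ≡ 144 (mod 253)
241^4 ≡ 243 (mod 253)
241^5 ≡ 120 (mod 253)
241^10 ≡ 232 (mod 253)
241^11 ≡ 252 (mod 253)
241^20 ≡ 188 (mod 253)
241^22 ≡ 1 (mod 253) ✓
Therefore the multiplicative order of 241 modulo 253 is 22.

22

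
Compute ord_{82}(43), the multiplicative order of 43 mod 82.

20

The order of 43 must divide φ(82) = φ(2)·φ(41) = 1·40 = 40 = 2^3 · 5.
Divisors of 40: 1, 2, 4, 5, 8, 10, 20, 40.
Compute 43^d (mod 82) for the divisors d until we hit 1:
43^1 ≡ 43 (mod 82)
43^2 ≡ 45 (mod 82)
43^4 ≡ 57 (mod 82)
43^5 ≡ 73 (mod 82)
43^8 ≡ 51 (mod 82)
43^10 ≡ 81 (mod 82)
43^20 ≡ 1 (mod 82) ✓
Therefore the multiplicative order of 43 modulo 82 is 20.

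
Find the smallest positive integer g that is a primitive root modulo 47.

5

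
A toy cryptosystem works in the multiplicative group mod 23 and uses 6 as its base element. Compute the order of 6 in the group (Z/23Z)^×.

11

ord(6) | φ(23) = 23 − 1 = 22 = 2 · 11.
Divisors of 22: 1, 2, 11, 22.
Compute 6^d (mod 23) for the divisors d until we hit 1:
6^1 ≡ 6 (mod 23)
6^2 ≡ 13 (mod 23)
6^11 ≡ 1 (mod 23) ✓
So ord_23(6) = 11.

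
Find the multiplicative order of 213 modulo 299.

44

Since 213 ∈ (Z/299Z)^×, its order divides φ(299) = φ(13·23) = (13−1)·(23−1) = 12·22 = 264 = 2^3 · 3 · 11.
Divisors of 264: 1, 2, 3, 4, 6, 8, 11, 12, 22, 24, 33, 44, 66, 88, 132, 264.
Compute 213^d (mod 299) for the divisors d until we hit 1:
213^1 ≡ 213 (mod 299)
213^2 ≡ 220 (mod 299)
213^3 ≡ 216 (mod 299)
213^4 ≡ 261 (mod 299)
213^6 ≡ 12 (mod 299)
213^8 ≡ 248 (mod 299)
213^11 ≡ 47 (mod 299)
213^12 ≡ 144 (mod 299)
213^22 ≡ 116 (mod 299)
213^24 ≡ 105 (mod 299)
213^33 ≡ 70 (mod 299)
213^44 ≡ 1 (mod 299) ✓
Hence ord(213) = 44.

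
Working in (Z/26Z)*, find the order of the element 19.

12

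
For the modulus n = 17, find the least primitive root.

3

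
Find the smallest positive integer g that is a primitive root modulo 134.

7

φ(134) = φ(2)·φ(67) = 1·66 = 66 = 2 · 3 · 11.
Test candidates g = 2, 3, … against the prime factors q ∈ {2, 3, 11} of φ(134): g is a generator iff g^(66/q) ≢ 1 for every such q.
g = 2: gcd(2, 134) = 2 > 1, not a unit — skip.
g = 3: 3^33 ≡ 133; 3^22 ≡ 1 — hits 1, so not a primitive root.
g = 4: gcd(4, 134) = 2 > 1, not a unit — skip.
g = 5: 5^33 ≡ 133; 5^22 ≡ 1 — hits 1, so not a primitive root.
g = 6: gcd(6, 134) = 2 > 1, not a unit — skip.
g = 7: 7^33 ≡ 133; 7^22 ≡ 29; 7^6 ≡ 131 — none is 1, so 7 is a primitive root.
Hence the least primitive root of 134 is 7.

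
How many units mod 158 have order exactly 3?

2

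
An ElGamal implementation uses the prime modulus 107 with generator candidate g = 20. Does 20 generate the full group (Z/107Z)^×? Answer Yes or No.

φ(107) = 107 − 1 = 106 = 2 · 53.
It suffices to check that the order of 20 is not a proper divisor of 106: compute 20^(106/q) for q ∈ {2, 53}.
20^53 ≡ 106 (mod 107)  [q = 2: ≢ 1 ✓]
20^2 ≡ 79 (mod 107)  [q = 53: ≢ 1 ✓]
None equal 1, so ord_107(20) = 106: 20 is a primitive root.

Yes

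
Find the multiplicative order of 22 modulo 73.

8

By Lagrange's theorem, ord_73(22) divides φ(73) = 73 − 1 = 72 = 2^3 · 3^2.
Divisors of 72: 1, 2, 3, 4, 6, 8, 9, 12, 18, 24, 36, 72.
Compute 22^d (mod 73) for the divisors d until we hit 1:
22^1 ≡ 22 (mod 73)
22^2 ≡ 46 (mod 73)
22^3 ≡ 63 (mod 73)
22^4 ≡ 72 (mod 73)
22^6 ≡ 27 (mod 73)
22^8 ≡ 1 (mod 73) ✓
The smallest such exponent is 8, so the order of 22 is 8.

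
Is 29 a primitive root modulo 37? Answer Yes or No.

No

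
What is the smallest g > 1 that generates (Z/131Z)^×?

2

φ(131) = 131 − 1 = 130 = 2 · 5 · 13.
g is a primitive root iff g^(130/q) ≢ 1 (mod 131) for each prime q ∈ {2, 5, 13}.
g = 2: 2^65 ≡ 130; 2^26 ≡ 53; 2^10 ≡ 107 — none is 1, so 2 is a primitive root.
The smallest primitive root modulo 131 is 2.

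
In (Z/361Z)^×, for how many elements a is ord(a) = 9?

6

φ(361) = φ(19^2) = 19·(19−1) = 342 = 2 · 3^2 · 19.
In a cyclic group of order 342, there are φ(d) elements of order d for each divisor d of 342, and zero for non-divisors.
9 = 3^2 divides 342, and φ(9) = 6.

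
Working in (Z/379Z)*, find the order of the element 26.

Since 26 ∈ (Z/379Z)^×, its order divides φ(379) = 379 − 1 = 378 = 2 · 3^3 · 7.
Divisors of 378: 1, 2, 3, 6, 7, 9, 14, 18, 21, 27, 42, 54, 63, 126, 189, 378.
Evaluate successive powers at the divisors of 378:
26^1 ≡ 26 (mod 379)
26^2 ≡ 297 (mod 379)
26^3 ≡ 142 (mod 379)
26^6 ≡ 77 (mod 379)
26^7 ≡ 107 (mod 379)
26^9 ≡ 322 (mod 379)
26^14 ≡ 79 (mod 379)
26^18 ≡ 217 (mod 379)
26^21 ≡ 115 (mod 379)
26^27 ≡ 138 (mod 379)
26^42 ≡ 339 (mod 379)
26^54 ≡ 94 (mod 379)
26^63 ≡ 327 (mod 379)
26^126 ≡ 51 (mod 379)
26^189 ≡ 1 (mod 379) ✓
Hence ord(26) = 189.

189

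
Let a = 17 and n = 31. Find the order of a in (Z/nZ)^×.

30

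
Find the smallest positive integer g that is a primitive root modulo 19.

φ(19) = 19 − 1 = 18 = 2 · 3^2.
g is a primitive root iff g^(18/q) ≢ 1 (mod 19) for each prime q ∈ {2, 3}.
g = 2: 2^9 ≡ 18; 2^6 ≡ 7 — none is 1, so 2 is a primitive root.
Hence the least primitive root of 19 is 2.

2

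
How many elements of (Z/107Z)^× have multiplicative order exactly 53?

52

φ(107) = 107 − 1 = 106 = 2 · 53.
Since (Z/107Z)^× is cyclic of order 106, the number of elements of order d is φ(d) when d | 106 and 0 otherwise.
53 | 106, and φ(53) = 53 − 1 = 52.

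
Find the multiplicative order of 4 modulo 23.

By Lagrange's theorem, ord_23(4) divides φ(23) = 23 − 1 = 22 = 2 · 11.
Divisors of 22: 1, 2, 11, 22.
Check 4^d mod 23 for each divisor in increasing order:
4^1 ≡ 4
4^2 ≡ 16
4^11 ≡ 1
Therefore the multiplicative order of 4 modulo 23 is 11.

11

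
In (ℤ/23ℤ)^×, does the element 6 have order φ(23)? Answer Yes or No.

φ(23) = 23 − 1 = 22 = 2 · 11.
Test 6^(22/q) mod 23 for each prime factor q of 22:
6^11 ≡ 1 (mod 23)  [q = 2: ≡ 1 ✗]
6^2 ≡ 13 (mod 23)  [q = 11: ≢ 1 ✓]
6^11 ≡ 1 shows ord(6) | 11, strictly less than φ(23); not a primitive root.

No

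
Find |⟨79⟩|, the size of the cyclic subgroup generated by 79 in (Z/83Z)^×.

By Lagrange's theorem, ord_83(79) divides φ(83) = 83 − 1 = 82 = 2 · 41.
Divisors of 82: 1, 2, 41, 82.
Test each divisor d:
79^1 ≡ 79 (mod 83)
79^2 ≡ 16 (mod 83)
79^41 ≡ 82 (mod 83)
79^82 ≡ 1 (mod 83) ✓
The smallest such exponent is 82, so the order of 79 is 82.

82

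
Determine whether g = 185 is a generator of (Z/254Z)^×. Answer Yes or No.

φ(254) = φ(2)·φ(127) = 1·126 = 126 = 2 · 3^2 · 7.
An element g generates (Z/254Z)^× iff g^(126/q) ≢ 1 (mod 254) for each prime q ∈ {2, 3, 7}.
185^63 ≡ 253 (mod 254)  [q = 2: ≢ 1 ✓]
185^42 ≡ 19 (mod 254)  [q = 3: ≢ 1 ✓]
185^18 ≡ 191 (mod 254)  [q = 7: ≢ 1 ✓]
None equal 1, so ord_254(185) = 126: 185 is a primitive root.

Yes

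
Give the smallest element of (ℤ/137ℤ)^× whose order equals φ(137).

3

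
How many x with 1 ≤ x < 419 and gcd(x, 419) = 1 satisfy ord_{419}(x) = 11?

10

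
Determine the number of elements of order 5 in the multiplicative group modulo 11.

4

φ(11) = 11 − 1 = 10 = 2 · 5.
Since (Z/11Z)^× is cyclic of order 10, the number of elements of order d is φ(d) when d | 10 and 0 otherwise.
5 | 10, and φ(5) = 5 − 1 = 4.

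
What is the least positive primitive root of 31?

3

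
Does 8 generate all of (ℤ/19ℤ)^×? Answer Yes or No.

φ(19) = 19 − 1 = 18 = 2 · 3^2.
An element g generates (Z/19Z)^× iff g^(18/q) ≢ 1 (mod 19) for each prime q ∈ {2, 3}.
8^9 ≡ 18 (mod 19)  [q = 2: ≢ 1 ✓]
8^6 ≡ 1 (mod 19)  [q = 3: ≡ 1 ✗]
8^6 ≡ 1 shows ord(8) | 6, strictly less than φ(19); not a primitive root.

No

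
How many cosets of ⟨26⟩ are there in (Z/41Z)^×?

1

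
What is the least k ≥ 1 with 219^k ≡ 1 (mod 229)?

228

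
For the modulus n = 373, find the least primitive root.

2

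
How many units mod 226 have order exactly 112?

48

φ(226) = φ(2)·φ(113) = 1·112 = 112 = 2^4 · 7.
Since (Z/226Z)^× is cyclic of order 112, the number of elements of order d is φ(d) when d | 112 and 0 otherwise.
112 = 2^4 · 7 divides 112, and φ(112) = 48.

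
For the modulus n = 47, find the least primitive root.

φ(47) = 47 − 1 = 46 = 2 · 23.
Test candidates g = 2, 3, … against the prime factors q ∈ {2, 23} of φ(47): g is a generator iff g^(46/q) ≢ 1 for every such q.
g = 2: 2^23 ≡ 1 — hits 1, so not a primitive root.
g = 3: 3^23 ≡ 1 — hits 1, so not a primitive root.
g = 4: 4^23 ≡ 1 — hits 1, so not a primitive root.
g = 5: 5^23 ≡ 46; 5^2 ≡ 25 — none is 1, so 5 is a primitive root.
Hence the least primitive root of 47 is 5.

5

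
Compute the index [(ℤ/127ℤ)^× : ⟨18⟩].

2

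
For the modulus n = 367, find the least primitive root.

φ(367) = 367 − 1 = 366 = 2 · 3 · 61.
g is a primitive root iff g^(366/q) ≢ 1 (mod 367) for each prime q ∈ {2, 3, 61}.
g = 2: 2^183 ≡ 1 — hits 1, so not a primitive root.
g = 3: 3^183 ≡ 366; 3^122 ≡ 1 — hits 1, so not a primitive root.
g = 4: 4^183 ≡ 1 — hits 1, so not a primitive root.
g = 5: 5^183 ≡ 366; 5^122 ≡ 1 — hits 1, so not a primitive root.
g = 6: 6^183 ≡ 366; 6^122 ≡ 283; 6^6 ≡ 47 — none is 1, so 6 is a primitive root.
So 6 is the smallest generator of (Z/367Z)^×.

6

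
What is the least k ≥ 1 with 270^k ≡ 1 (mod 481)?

6

By Lagrange's theorem, ord_481(270) divides φ(481) = φ(13·37) = (13−1)·(37−1) = 12·36 = 432 = 2^4 · 3^3.
Divisors of 432: 1, 2, 3, 4, 6, 8, 9, 12, 16, 18, 24, 27, 36, 48, 54, 72, 108, 144, 216, 432.
Test each divisor d:
270^1 ≡ 270 (mod 481)
270^2 ≡ 269 (mod 481)
270^3 ≡ 480 (mod 481)
270^4 ≡ 211 (mod 481)
270^6 ≡ 1 (mod 481) ✓
Hence ord(270) = 6.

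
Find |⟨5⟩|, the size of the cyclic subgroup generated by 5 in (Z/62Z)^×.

Since 5 ∈ (Z/62Z)^×, its order divides φ(62) = φ(2)·φ(31) = 1·30 = 30 = 2 · 3 · 5.
Divisors of 30: 1, 2, 3, 5, 6, 10, 15, 30.
Evaluate successive powers at the divisors of 30:
5^1 ≡ 5
5^2 ≡ 25
5^3 ≡ 1
Therefore the multiplicative order of 5 modulo 62 is 3.

3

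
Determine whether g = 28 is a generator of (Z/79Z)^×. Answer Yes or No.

Yes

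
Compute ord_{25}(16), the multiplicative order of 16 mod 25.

5

Since 16 ∈ (Z/25Z)^×, its order divides φ(25) = φ(5^2) = 5·(5−1) = 20 = 2^2 · 5.
Divisors of 20: 1, 2, 4, 5, 10, 20.
Compute 16^d (mod 25) for the divisors d until we hit 1:
16^1 ≡ 16
16^2 ≡ 6
16^4 ≡ 11
16^5 ≡ 1
So ord_25(16) = 5.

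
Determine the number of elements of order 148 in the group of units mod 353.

φ(353) = 353 − 1 = 352 = 2^5 · 11.
In a cyclic group of order 352, there are φ(d) elements of order d for each divisor d of 352, and zero for non-divisors.
Since 148 ∤ 352, the count is 0.

0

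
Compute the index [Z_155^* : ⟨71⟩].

8

By Lagrange's theorem, ord_155(71) divides φ(155) = φ(5·31) = (5−1)·(31−1) = 4·30 = 120 = 2^3 · 3 · 5.
Divisors of 120: 1, 2, 3, 4, 5, 6, 8, 10, 12, 15, 20, 24, 30, 40, 60, 120.
Evaluate successive powers at the divisors of 120:
71^1 ≡ 71 (mod 155)
71^2 ≡ 81 (mod 155)
71^3 ≡ 16 (mod 155)
71^4 ≡ 51 (mod 155)
71^5 ≡ 56 (mod 155)
71^6 ≡ 101 (mod 155)
71^8 ≡ 121 (mod 155)
71^10 ≡ 36 (mod 155)
71^12 ≡ 126 (mod 155)
71^15 ≡ 1 (mod 155) ✓
The order of 71 is 15, so the subgroup it generates has 15 elements.
[(Z/155Z)^× : ⟨71⟩] = 120/15 = 8.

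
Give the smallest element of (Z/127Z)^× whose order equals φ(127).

3

φ(127) = 127 − 1 = 126 = 2 · 3^2 · 7.
g is a primitive root iff g^(126/q) ≢ 1 (mod 127) for each prime q ∈ {2, 3, 7}.
g = 2: 2^63 ≡ 1 — hits 1, so not a primitive root.
g = 3: 3^63 ≡ 126; 3^42 ≡ 107; 3^18 ≡ 4 — none is 1, so 3 is a primitive root.
So 3 is the smallest generator of (Z/127Z)^×.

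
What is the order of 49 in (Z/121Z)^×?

55

ord(49) | φ(121) = φ(11^2) = 11·(11−1) = 110 = 2 · 5 · 11.
Divisors of 110: 1, 2, 5, 10, 11, 22, 55, 110.
Test each divisor d:
49^1 ≡ 49
49^2 ≡ 102
49^5 ≡ 23
49^10 ≡ 45
49^11 ≡ 27
49^22 ≡ 3
49^55 ≡ 1
So ord_121(49) = 55.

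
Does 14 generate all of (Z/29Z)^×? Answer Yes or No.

Yes

φ(29) = 29 − 1 = 28 = 2^2 · 7.
Test 14^(28/q) mod 29 for each prime factor q of 28:
14^14 ≡ 28 (mod 29)  [q = 2: ≢ 1 ✓]
14^4 ≡ 20 (mod 29)  [q = 7: ≢ 1 ✓]
All checks pass, so 14 has order 28 and is a primitive root modulo 29.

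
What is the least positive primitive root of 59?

φ(59) = 59 − 1 = 58 = 2 · 29.
Test candidates g = 2, 3, … against the prime factors q ∈ {2, 29} of φ(59): g is a generator iff g^(58/q) ≢ 1 for every such q.
g = 2: 2^29 ≡ 58; 2^2 ≡ 4 — none is 1, so 2 is a primitive root.
Hence the least primitive root of 59 is 2.

2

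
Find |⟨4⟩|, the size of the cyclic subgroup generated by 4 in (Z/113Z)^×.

Since 4 ∈ (Z/113Z)^×, its order divides φ(113) = 113 − 1 = 112 = 2^4 · 7.
Divisors of 112: 1, 2, 4, 7, 8, 14, 16, 28, 56, 112.
Check 4^d mod 113 for each divisor in increasing order:
4^1 ≡ 4
4^2 ≡ 16
4^4 ≡ 30
4^7 ≡ 112
4^8 ≡ 109
4^14 ≡ 1
The smallest such exponent is 14, so the order of 4 is 14.

14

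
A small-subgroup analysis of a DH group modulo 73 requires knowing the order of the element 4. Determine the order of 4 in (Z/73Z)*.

By Lagrange's theorem, ord_73(4) divides φ(73) = 73 − 1 = 72 = 2^3 · 3^2.
Divisors of 72: 1, 2, 3, 4, 6, 8, 9, 12, 18, 24, 36, 72.
Check 4^d mod 73 for each divisor in increasing order:
4^1 ≡ 4 (mod 73)
4^2 ≡ 16 (mod 73)
4^3 ≡ 64 (mod 73)
4^4 ≡ 37 (mod 73)
4^6 ≡ 8 (mod 73)
4^8 ≡ 55 (mod 73)
4^9 ≡ 1 (mod 73) ✓
The smallest such exponent is 9, so the order of 4 is 9.

9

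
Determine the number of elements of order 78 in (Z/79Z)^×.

24

φ(79) = 79 − 1 = 78 = 2 · 3 · 13.
(Z/79Z)^× is cyclic (|G| = 78); a cyclic group of order m has exactly φ(d) elements of each order d | m, and none otherwise.
78 = 2 · 3 · 13 divides 78, and φ(78) = 24.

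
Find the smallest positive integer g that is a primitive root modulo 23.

φ(23) = 23 − 1 = 22 = 2 · 11.
Test candidates g = 2, 3, … against the prime factors q ∈ {2, 11} of φ(23): g is a generator iff g^(22/q) ≢ 1 for every such q.
g = 2: 2^11 ≡ 1 — hits 1, so not a primitive root.
g = 3: 3^11 ≡ 1 — hits 1, so not a primitive root.
g = 4: 4^11 ≡ 1 — hits 1, so not a primitive root.
g = 5: 5^11 ≡ 22; 5^2 ≡ 2 — none is 1, so 5 is a primitive root.
So 5 is the smallest generator of (Z/23Z)^×.

5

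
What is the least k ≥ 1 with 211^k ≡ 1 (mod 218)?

54

Since 211 ∈ (Z/218Z)^×, its order divides φ(218) = φ(2)·φ(109) = 1·108 = 108 = 2^2 · 3^3.
Divisors of 108: 1, 2, 3, 4, 6, 9, 12, 18, 27, 36, 54, 108.
Check 211^d mod 218 for each divisor in increasing order:
211^1 ≡ 211
211^2 ≡ 49
211^3 ≡ 93
211^4 ≡ 3
211^6 ≡ 147
211^9 ≡ 155
211^12 ≡ 27
211^18 ≡ 45
211^27 ≡ 217
211^36 ≡ 63
211^54 ≡ 1
So ord_218(211) = 54.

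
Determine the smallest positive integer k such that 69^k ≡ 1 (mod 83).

ord(69) | φ(83) = 83 − 1 = 82 = 2 · 41.
Divisors of 82: 1, 2, 41, 82.
Evaluate successive powers at the divisors of 82:
69^1 ≡ 69 (mod 83)
69^2 ≡ 30 (mod 83)
69^41 ≡ 1 (mod 83) ✓
The smallest such exponent is 41, so the order of 69 is 41.

41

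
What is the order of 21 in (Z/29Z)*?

Since 21 ∈ (Z/29Z)^×, its order divides φ(29) = 29 − 1 = 28 = 2^2 · 7.
Divisors of 28: 1, 2, 4, 7, 14, 28.
Compute 21^d (mod 29) for the divisors d until we hit 1:
21^1 ≡ 21
21^2 ≡ 6
21^4 ≡ 7
21^7 ≡ 12
21^14 ≡ 28
21^28 ≡ 1
Hence ord(21) = 28.

28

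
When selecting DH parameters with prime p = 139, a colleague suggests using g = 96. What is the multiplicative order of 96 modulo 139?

3

ord(96) | φ(139) = 139 − 1 = 138 = 2 · 3 · 23.
Divisors of 138: 1, 2, 3, 6, 23, 46, 69, 138.
Evaluate successive powers at the divisors of 138:
96^1 ≡ 96 (mod 139)
96^2 ≡ 42 (mod 139)
96^3 ≡ 1 (mod 139) ✓
Hence ord(96) = 3.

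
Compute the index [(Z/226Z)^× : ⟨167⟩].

1

By Lagrange's theorem, ord_226(167) divides φ(226) = φ(2)·φ(113) = 1·112 = 112 = 2^4 · 7.
Divisors of 112: 1, 2, 4, 7, 8, 14, 16, 28, 56, 112.
Test each divisor d:
167^1 ≡ 167 (mod 226)
167^2 ≡ 91 (mod 226)
167^4 ≡ 145 (mod 226)
167^7 ≡ 65 (mod 226)
167^8 ≡ 7 (mod 226)
167^14 ≡ 157 (mod 226)
167^16 ≡ 49 (mod 226)
167^28 ≡ 15 (mod 226)
167^56 ≡ 225 (mod 226)
167^112 ≡ 1 (mod 226) ✓
Thus |⟨167⟩| = ord(167) = 112.
Index = |(Z/226Z)^×| / |⟨167⟩| = 112 / 112 = 1.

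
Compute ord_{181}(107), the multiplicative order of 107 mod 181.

Since 107 ∈ (Z/181Z)^×, its order divides φ(181) = 181 − 1 = 180 = 2^2 · 3^2 · 5.
Divisors of 180: 1, 2, 3, 4, 5, 6, 9, 10, 12, 15, 18, 20, 30, 36, 45, 60, 90, 180.
Compute 107^d (mod 181) for the divisors d until we hit 1:
107^1 ≡ 107 (mod 181)
107^2 ≡ 46 (mod 181)
107^3 ≡ 35 (mod 181)
107^4 ≡ 125 (mod 181)
107^5 ≡ 162 (mod 181)
107^6 ≡ 139 (mod 181)
107^9 ≡ 159 (mod 181)
107^10 ≡ 180 (mod 181)
107^12 ≡ 135 (mod 181)
107^15 ≡ 19 (mod 181)
107^18 ≡ 122 (mod 181)
107^20 ≡ 1 (mod 181) ✓
Therefore the multiplicative order of 107 modulo 181 is 20.

20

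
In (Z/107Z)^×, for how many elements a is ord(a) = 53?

52

φ(107) = 107 − 1 = 106 = 2 · 53.
Since (Z/107Z)^× is cyclic of order 106, the number of elements of order d is φ(d) when d | 106 and 0 otherwise.
53 | 106, and φ(53) = 53 − 1 = 52.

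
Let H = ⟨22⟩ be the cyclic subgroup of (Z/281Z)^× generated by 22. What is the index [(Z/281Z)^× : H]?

1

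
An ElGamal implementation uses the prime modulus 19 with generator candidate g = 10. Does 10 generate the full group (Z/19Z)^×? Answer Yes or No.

φ(19) = 19 − 1 = 18 = 2 · 3^2.
10 is a primitive root mod 19 iff 10^(φ(19)/q) ≢ 1 for every prime q | φ(19), i.e. q ∈ {2, 3}.
10^9 ≡ 18 (mod 19)  [q = 2: ≢ 1 ✓]
10^6 ≡ 11 (mod 19)  [q = 3: ≢ 1 ✓]
Every test exponent gives a nontrivial residue, hence 10 generates the full group.

Yes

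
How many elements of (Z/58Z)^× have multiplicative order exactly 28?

12

φ(58) = φ(2)·φ(29) = 1·28 = 28 = 2^2 · 7.
Since (Z/58Z)^× is cyclic of order 28, the number of elements of order d is φ(d) when d | 28 and 0 otherwise.
28 = 2^2 · 7 divides 28, and φ(28) = 12.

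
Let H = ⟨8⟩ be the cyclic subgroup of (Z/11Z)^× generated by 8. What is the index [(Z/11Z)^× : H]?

1

Since 8 ∈ (Z/11Z)^×, its order divides φ(11) = 11 − 1 = 10 = 2 · 5.
Divisors of 10: 1, 2, 5, 10.
Check 8^d mod 11 for each divisor in increasing order:
8^1 ≡ 8 (mod 11)
8^2 ≡ 9 (mod 11)
8^5 ≡ 10 (mod 11)
8^10 ≡ 1 (mod 11) ✓
Thus |⟨8⟩| = ord(8) = 10.
Index = |(Z/11Z)^×| / |⟨8⟩| = 10 / 10 = 1.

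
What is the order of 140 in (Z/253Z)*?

110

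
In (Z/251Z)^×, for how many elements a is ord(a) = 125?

100

φ(251) = 251 − 1 = 250 = 2 · 5^3.
(Z/251Z)^× is cyclic (|G| = 250); a cyclic group of order m has exactly φ(d) elements of each order d | m, and none otherwise.
125 = 5^3 divides 250, and φ(125) = 100.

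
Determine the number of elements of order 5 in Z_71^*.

4

φ(71) = 71 − 1 = 70 = 2 · 5 · 7.
In a cyclic group of order 70, there are φ(d) elements of order d for each divisor d of 70, and zero for non-divisors.
5 | 70, and φ(5) = 5 − 1 = 4.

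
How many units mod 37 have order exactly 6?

φ(37) = 37 − 1 = 36 = 2^2 · 3^2.
In a cyclic group of order 36, there are φ(d) elements of order d for each divisor d of 36, and zero for non-divisors.
6 = 2 · 3 divides 36, and φ(6) = 2.

2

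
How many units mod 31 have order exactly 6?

2

φ(31) = 31 − 1 = 30 = 2 · 3 · 5.
Since (Z/31Z)^× is cyclic of order 30, the number of elements of order d is φ(d) when d | 30 and 0 otherwise.
6 = 2 · 3 divides 30, and φ(6) = 2.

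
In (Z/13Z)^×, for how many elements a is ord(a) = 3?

φ(13) = 13 − 1 = 12 = 2^2 · 3.
In a cyclic group of order 12, there are φ(d) elements of order d for each divisor d of 12, and zero for non-divisors.
3 | 12, and φ(3) = 3 − 1 = 2.

2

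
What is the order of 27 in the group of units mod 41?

Since 27 ∈ (Z/41Z)^×, its order divides φ(41) = 41 − 1 = 40 = 2^3 · 5.
Divisors of 40: 1, 2, 4, 5, 8, 10, 20, 40.
Check 27^d mod 41 for each divisor in increasing order:
27^1 ≡ 27 (mod 41)
27^2 ≡ 32 (mod 41)
27^4 ≡ 40 (mod 41)
27^5 ≡ 14 (mod 41)
27^8 ≡ 1 (mod 41) ✓
Therefore the multiplicative order of 27 modulo 41 is 8.

8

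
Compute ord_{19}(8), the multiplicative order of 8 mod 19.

By Lagrange's theorem, ord_19(8) divides φ(19) = 19 − 1 = 18 = 2 · 3^2.
Divisors of 18: 1, 2, 3, 6, 9, 18.
Compute 8^d (mod 19) for the divisors d until we hit 1:
8^1 ≡ 8 (mod 19)
8^2 ≡ 7 (mod 19)
8^3 ≡ 18 (mod 19)
8^6 ≡ 1 (mod 19) ✓
Hence ord(8) = 6.

6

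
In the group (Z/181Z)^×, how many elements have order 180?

48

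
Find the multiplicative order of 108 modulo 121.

By Lagrange's theorem, ord_121(108) divides φ(121) = φ(11^2) = 11·(11−1) = 110 = 2 · 5 · 11.
Divisors of 110: 1, 2, 5, 10, 11, 22, 55, 110.
Compute 108^d (mod 121) for the divisors d until we hit 1:
108^1 ≡ 108 (mod 121)
108^2 ≡ 48 (mod 121)
108^5 ≡ 56 (mod 121)
108^10 ≡ 111 (mod 121)
108^11 ≡ 9 (mod 121)
108^22 ≡ 81 (mod 121)
108^55 ≡ 1 (mod 121) ✓
Hence ord(108) = 55.

55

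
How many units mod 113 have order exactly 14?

6

φ(113) = 113 − 1 = 112 = 2^4 · 7.
(Z/113Z)^× is cyclic (|G| = 112); a cyclic group of order m has exactly φ(d) elements of each order d | m, and none otherwise.
14 = 2 · 7 divides 112, and φ(14) = 6.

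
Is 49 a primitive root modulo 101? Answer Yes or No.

φ(101) = 101 − 1 = 100 = 2^2 · 5^2.
An element g generates (Z/101Z)^× iff g^(100/q) ≢ 1 (mod 101) for each prime q ∈ {2, 5}.
49^50 ≡ 1 (mod 101)  [q = 2: ≡ 1 ✗]
49^20 ≡ 87 (mod 101)  [q = 5: ≢ 1 ✓]
The check at q = 2 fails, so 49 generates a proper subgroup.

No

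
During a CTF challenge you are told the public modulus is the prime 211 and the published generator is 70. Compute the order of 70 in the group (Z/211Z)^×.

105

ord(70) | φ(211) = 211 − 1 = 210 = 2 · 3 · 5 · 7.
Divisors of 210: 1, 2, 3, 5, 6, 7, 10, 14, 15, 21, 30, 35, 42, 70, 105, 210.
Evaluate successive powers at the divisors of 210:
70^1 ≡ 70 (mod 211)
70^2 ≡ 47 (mod 211)
70^3 ≡ 125 (mod 211)
70^5 ≡ 178 (mod 211)
70^6 ≡ 11 (mod 211)
70^7 ≡ 137 (mod 211)
70^10 ≡ 34 (mod 211)
70^14 ≡ 201 (mod 211)
70^15 ≡ 144 (mod 211)
70^21 ≡ 107 (mod 211)
70^30 ≡ 58 (mod 211)
70^35 ≡ 196 (mod 211)
70^42 ≡ 55 (mod 211)
70^70 ≡ 14 (mod 211)
70^105 ≡ 1 (mod 211) ✓
Therefore the multiplicative order of 70 modulo 211 is 105.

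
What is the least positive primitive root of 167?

5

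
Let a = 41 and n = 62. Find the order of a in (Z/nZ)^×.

By Lagrange's theorem, ord_62(41) divides φ(62) = φ(2)·φ(31) = 1·30 = 30 = 2 · 3 · 5.
Divisors of 30: 1, 2, 3, 5, 6, 10, 15, 30.
Test each divisor d:
41^1 ≡ 41 (mod 62)
41^2 ≡ 7 (mod 62)
41^3 ≡ 39 (mod 62)
41^5 ≡ 25 (mod 62)
41^6 ≡ 33 (mod 62)
41^10 ≡ 5 (mod 62)
41^15 ≡ 1 (mod 62) ✓
The smallest such exponent is 15, so the order of 41 is 15.

15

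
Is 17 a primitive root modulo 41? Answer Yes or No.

φ(41) = 41 − 1 = 40 = 2^3 · 5.
17 is a primitive root mod 41 iff 17^(φ(41)/q) ≢ 1 for every prime q | φ(41), i.e. q ∈ {2, 5}.
17^20 ≡ 40 (mod 41)  [q = 2: ≢ 1 ✓]
17^8 ≡ 16 (mod 41)  [q = 5: ≢ 1 ✓]
None equal 1, so ord_41(17) = 40: 17 is a primitive root.

Yes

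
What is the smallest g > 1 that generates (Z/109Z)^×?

6

φ(109) = 109 − 1 = 108 = 2^2 · 3^3.
g is a primitive root iff g^(108/q) ≢ 1 (mod 109) for each prime q ∈ {2, 3}.
g = 2: 2^54 ≡ 108; 2^36 ≡ 1 — hits 1, so not a primitive root.
g = 3: 3^54 ≡ 1 — hits 1, so not a primitive root.
g = 4: 4^54 ≡ 1 — hits 1, so not a primitive root.
g = 5: 5^54 ≡ 1 — hits 1, so not a primitive root.
g = 6: 6^54 ≡ 108; 6^36 ≡ 63 — none is 1, so 6 is a primitive root.
Hence the least primitive root of 109 is 6.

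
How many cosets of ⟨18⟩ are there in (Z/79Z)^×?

6

The order of 18 must divide φ(79) = 79 − 1 = 78 = 2 · 3 · 13.
Divisors of 78: 1, 2, 3, 6, 13, 26, 39, 78.
Test each divisor d:
18^1 ≡ 18 (mod 79)
18^2 ≡ 8 (mod 79)
18^3 ≡ 65 (mod 79)
18^6 ≡ 38 (mod 79)
18^13 ≡ 1 (mod 79) ✓
So ord_79(18) = 13, hence |⟨18⟩| = 13.
Index = |(Z/79Z)^×| / |⟨18⟩| = 78 / 13 = 6.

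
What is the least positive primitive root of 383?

φ(383) = 383 − 1 = 382 = 2 · 191.
Test candidates g = 2, 3, … against the prime factors q ∈ {2, 191} of φ(383): g is a generator iff g^(382/q) ≢ 1 for every such q.
g = 2: 2^191 ≡ 1 — hits 1, so not a primitive root.
g = 3: 3^191 ≡ 1 — hits 1, so not a primitive root.
g = 4: 4^191 ≡ 1 — hits 1, so not a primitive root.
g = 5: 5^191 ≡ 382; 5^2 ≡ 25 — none is 1, so 5 is a primitive root.
So 5 is the smallest generator of (Z/383Z)^×.

5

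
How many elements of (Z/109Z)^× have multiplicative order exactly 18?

6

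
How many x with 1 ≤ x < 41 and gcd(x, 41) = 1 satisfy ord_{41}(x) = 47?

0

φ(41) = 41 − 1 = 40 = 2^3 · 5.
In a cyclic group of order 40, there are φ(d) elements of order d for each divisor d of 40, and zero for non-divisors.
Here 40 is not a multiple of 47, so there are no elements of order 47.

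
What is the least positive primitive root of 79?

3

φ(79) = 79 − 1 = 78 = 2 · 3 · 13.
g is a primitive root iff g^(78/q) ≢ 1 (mod 79) for each prime q ∈ {2, 3, 13}.
g = 2: 2^39 ≡ 1 — hits 1, so not a primitive root.
g = 3: 3^39 ≡ 78; 3^26 ≡ 23; 3^6 ≡ 18 — none is 1, so 3 is a primitive root.
So 3 is the smallest generator of (Z/79Z)^×.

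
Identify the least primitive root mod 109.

6

φ(109) = 109 − 1 = 108 = 2^2 · 3^3.
g is a primitive root iff g^(108/q) ≢ 1 (mod 109) for each prime q ∈ {2, 3}.
g = 2: 2^54 ≡ 108; 2^36 ≡ 1 — hits 1, so not a primitive root.
g = 3: 3^54 ≡ 1 — hits 1, so not a primitive root.
g = 4: 4^54 ≡ 1 — hits 1, so not a primitive root.
g = 5: 5^54 ≡ 1 — hits 1, so not a primitive root.
g = 6: 6^54 ≡ 108; 6^36 ≡ 63 — none is 1, so 6 is a primitive root.
Hence the least primitive root of 109 is 6.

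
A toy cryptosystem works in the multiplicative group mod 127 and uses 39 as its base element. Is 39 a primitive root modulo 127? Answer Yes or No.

Yes

φ(127) = 127 − 1 = 126 = 2 · 3^2 · 7.
An element g generates (Z/127Z)^× iff g^(126/q) ≢ 1 (mod 127) for each prime q ∈ {2, 3, 7}.
39^63 ≡ 126 (mod 127)  [q = 2: ≢ 1 ✓]
39^42 ≡ 19 (mod 127)  [q = 3: ≢ 1 ✓]
39^18 ≡ 2 (mod 127)  [q = 7: ≢ 1 ✓]
All checks pass, so 39 has order 126 and is a primitive root modulo 127.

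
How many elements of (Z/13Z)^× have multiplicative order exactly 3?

2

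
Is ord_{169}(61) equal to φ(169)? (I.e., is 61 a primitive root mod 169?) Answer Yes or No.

φ(169) = φ(13^2) = 13·(13−1) = 156 = 2^2 · 3 · 13.
Test 61^(156/q) mod 169 for each prime factor q of 156:
61^78 ≡ 1 (mod 169)  [q = 2: ≡ 1 ✗]
61^52 ≡ 22 (mod 169)  [q = 3: ≢ 1 ✓]
61^12 ≡ 53 (mod 169)  [q = 13: ≢ 1 ✓]
The check at q = 2 fails, so 61 generates a proper subgroup.

No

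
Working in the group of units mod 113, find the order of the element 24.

112

Since 24 ∈ (Z/113Z)^×, its order divides φ(113) = 113 − 1 = 112 = 2^4 · 7.
Divisors of 112: 1, 2, 4, 7, 8, 14, 16, 28, 56, 112.
Check 24^d mod 113 for each divisor in increasing order:
24^1 ≡ 24 (mod 113)
24^2 ≡ 11 (mod 113)
24^4 ≡ 8 (mod 113)
24^7 ≡ 78 (mod 113)
24^8 ≡ 64 (mod 113)
24^14 ≡ 95 (mod 113)
24^16 ≡ 28 (mod 113)
24^28 ≡ 98 (mod 113)
24^56 ≡ 112 (mod 113)
24^112 ≡ 1 (mod 113) ✓
Therefore the multiplicative order of 24 modulo 113 is 112.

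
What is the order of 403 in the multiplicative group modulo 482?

The order of 403 must divide φ(482) = φ(2)·φ(241) = 1·240 = 240 = 2^4 · 3 · 5.
Divisors of 240: 1, 2, 3, 4, 5, 6, 8, 10, 12, 15, 16, 20, 24, 30, 40, 48, 60, 80, 120, 240.
Check 403^d mod 482 for each divisor in increasing order:
403^1 ≡ 403 (mod 482)
403^2 ≡ 457 (mod 482)
403^3 ≡ 47 (mod 482)
403^4 ≡ 143 (mod 482)
403^5 ≡ 271 (mod 482)
403^6 ≡ 281 (mod 482)
403^8 ≡ 205 (mod 482)
403^10 ≡ 177 (mod 482)
403^12 ≡ 395 (mod 482)
403^15 ≡ 249 (mod 482)
403^16 ≡ 91 (mod 482)
403^20 ≡ 481 (mod 482)
403^24 ≡ 339 (mod 482)
403^30 ≡ 305 (mod 482)
403^40 ≡ 1 (mod 482) ✓
Therefore the multiplicative order of 403 modulo 482 is 40.

40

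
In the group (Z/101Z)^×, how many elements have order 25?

φ(101) = 101 − 1 = 100 = 2^2 · 5^2.
Since (Z/101Z)^× is cyclic of order 100, the number of elements of order d is φ(d) when d | 100 and 0 otherwise.
25 = 5^2 divides 100, and φ(25) = 20.

20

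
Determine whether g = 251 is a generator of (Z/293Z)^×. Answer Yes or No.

φ(293) = 293 − 1 = 292 = 2^2 · 73.
It suffices to check that the order of 251 is not a proper divisor of 292: compute 251^(292/q) for q ∈ {2, 73}.
251^146 ≡ 292 (mod 293)  [q = 2: ≢ 1 ✓]
251^4 ≡ 36 (mod 293)  [q = 73: ≢ 1 ✓]
Every test exponent gives a nontrivial residue, hence 251 generates the full group.

Yes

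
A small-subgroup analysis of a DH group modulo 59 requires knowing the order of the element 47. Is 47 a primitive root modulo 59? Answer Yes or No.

φ(59) = 59 − 1 = 58 = 2 · 29.
An element g generates (Z/59Z)^× iff g^(58/q) ≢ 1 (mod 59) for each prime q ∈ {2, 29}.
47^29 ≡ 58 (mod 59)  [q = 2: ≢ 1 ✓]
47^2 ≡ 26 (mod 59)  [q = 29: ≢ 1 ✓]
None equal 1, so ord_59(47) = 58: 47 is a primitive root.

Yes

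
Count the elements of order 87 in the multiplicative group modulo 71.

0

φ(71) = 71 − 1 = 70 = 2 · 5 · 7.
In a cyclic group of order 70, there are φ(d) elements of order d for each divisor d of 70, and zero for non-divisors.
Since 87 ∤ 70, the count is 0.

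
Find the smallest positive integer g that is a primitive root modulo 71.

φ(71) = 71 − 1 = 70 = 2 · 5 · 7.
Test candidates g = 2, 3, … against the prime factors q ∈ {2, 5, 7} of φ(71): g is a generator iff g^(70/q) ≢ 1 for every such q.
g = 2: 2^35 ≡ 1 — hits 1, so not a primitive root.
g = 3: 3^35 ≡ 1 — hits 1, so not a primitive root.
g = 4: 4^35 ≡ 1 — hits 1, so not a primitive root.
g = 5: 5^35 ≡ 1 — hits 1, so not a primitive root.
g = 6: 6^35 ≡ 1 — hits 1, so not a primitive root.
g = 7: 7^35 ≡ 70; 7^14 ≡ 54; 7^10 ≡ 45 — none is 1, so 7 is a primitive root.
So 7 is the smallest generator of (Z/71Z)^×.

7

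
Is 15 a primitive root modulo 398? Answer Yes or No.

φ(398) = φ(2)·φ(199) = 1·198 = 198 = 2 · 3^2 · 11.
An element g generates (Z/398Z)^× iff g^(198/q) ≢ 1 (mod 398) for each prime q ∈ {2, 3, 11}.
15^99 ≡ 397 (mod 398)  [q = 2: ≢ 1 ✓]
15^66 ≡ 305 (mod 398)  [q = 3: ≢ 1 ✓]
15^18 ≡ 61 (mod 398)  [q = 11: ≢ 1 ✓]
None equal 1, so ord_398(15) = 198: 15 is a primitive root.

Yes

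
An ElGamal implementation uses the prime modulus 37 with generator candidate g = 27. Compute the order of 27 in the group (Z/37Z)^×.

By Lagrange's theorem, ord_37(27) divides φ(37) = 37 − 1 = 36 = 2^2 · 3^2.
Divisors of 36: 1, 2, 3, 4, 6, 9, 12, 18, 36.
Test each divisor d:
27^1 ≡ 27 (mod 37)
27^2 ≡ 26 (mod 37)
27^3 ≡ 36 (mod 37)
27^4 ≡ 10 (mod 37)
27^6 ≡ 1 (mod 37) ✓
The smallest such exponent is 6, so the order of 27 is 6.

6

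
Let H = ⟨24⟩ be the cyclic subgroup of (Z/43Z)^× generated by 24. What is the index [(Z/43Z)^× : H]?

Since 24 ∈ (Z/43Z)^×, its order divides φ(43) = 43 − 1 = 42 = 2 · 3 · 7.
Divisors of 42: 1, 2, 3, 6, 7, 14, 21, 42.
Test each divisor d:
24^1 ≡ 24 (mod 43)
24^2 ≡ 17 (mod 43)
24^3 ≡ 21 (mod 43)
24^6 ≡ 11 (mod 43)
24^7 ≡ 6 (mod 43)
24^14 ≡ 36 (mod 43)
24^21 ≡ 1 (mod 43) ✓
So ord_43(24) = 21, hence |⟨24⟩| = 21.
[(Z/43Z)^× : ⟨24⟩] = 42/21 = 2.

2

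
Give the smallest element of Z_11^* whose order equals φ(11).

2

φ(11) = 11 − 1 = 10 = 2 · 5.
Test candidates g = 2, 3, … against the prime factors q ∈ {2, 5} of φ(11): g is a generator iff g^(10/q) ≢ 1 for every such q.
g = 2: 2^5 ≡ 10; 2^2 ≡ 4 — none is 1, so 2 is a primitive root.
Hence the least primitive root of 11 is 2.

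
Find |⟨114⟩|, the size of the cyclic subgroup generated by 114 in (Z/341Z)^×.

30

Since 114 ∈ (Z/341Z)^×, its order divides φ(341) = φ(11·31) = (11−1)·(31−1) = 10·30 = 300 = 2^2 · 3 · 5^2.
Divisors of 300: 1, 2, 3, 4, 5, 6, 10, 12, 15, 20, 25, 30, 50, 60, 75, 100, 150, 300.
Compute 114^d (mod 341) for the divisors d until we hit 1:
114^1 ≡ 114
114^2 ≡ 38
114^3 ≡ 240
114^4 ≡ 80
114^5 ≡ 254
114^6 ≡ 312
114^10 ≡ 67
114^12 ≡ 159
114^15 ≡ 309
114^20 ≡ 56
114^25 ≡ 243
114^30 ≡ 1
Hence ord(114) = 30.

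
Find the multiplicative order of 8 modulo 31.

By Lagrange's theorem, ord_31(8) divides φ(31) = 31 − 1 = 30 = 2 · 3 · 5.
Divisors of 30: 1, 2, 3, 5, 6, 10, 15, 30.
Compute 8^d (mod 31) for the divisors d until we hit 1:
8^1 ≡ 8
8^2 ≡ 2
8^3 ≡ 16
8^5 ≡ 1
Therefore the multiplicative order of 8 modulo 31 is 5.

5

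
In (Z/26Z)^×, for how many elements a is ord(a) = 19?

0

φ(26) = φ(2)·φ(13) = 1·12 = 12 = 2^2 · 3.
Since (Z/26Z)^× is cyclic of order 12, the number of elements of order d is φ(d) when d | 12 and 0 otherwise.
Here 12 is not a multiple of 19, so there are no elements of order 19.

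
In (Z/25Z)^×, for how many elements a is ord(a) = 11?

0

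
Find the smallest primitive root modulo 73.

φ(73) = 73 − 1 = 72 = 2^3 · 3^2.
g is a primitive root iff g^(72/q) ≢ 1 (mod 73) for each prime q ∈ {2, 3}.
g = 2: 2^36 ≡ 1 — hits 1, so not a primitive root.
g = 3: 3^36 ≡ 1 — hits 1, so not a primitive root.
g = 4: 4^36 ≡ 1 — hits 1, so not a primitive root.
g = 5: 5^36 ≡ 72; 5^24 ≡ 8 — none is 1, so 5 is a primitive root.
The smallest primitive root modulo 73 is 5.

5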